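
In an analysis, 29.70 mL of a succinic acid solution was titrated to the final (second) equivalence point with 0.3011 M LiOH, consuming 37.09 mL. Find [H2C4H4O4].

0.188 M

n(LiOH) = 0.3011 x 0.03709 = 0.01117 mol.
At the final (second) equivalence point, 2 mol OH^- react per mol H2C4H4O4, so n(H2C4H4O4) = 0.01117 / 2 = 0.005584 mol.
[H2C4H4O4] = 0.005584 / 0.02970 L = 0.188 M.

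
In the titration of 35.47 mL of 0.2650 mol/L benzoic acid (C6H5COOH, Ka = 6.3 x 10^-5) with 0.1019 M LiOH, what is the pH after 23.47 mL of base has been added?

3.73

Initial n(C6H5COOH) = 0.2650 x 0.03547 = 0.009400 mol.
n(LiOH) added = 0.1019 x 0.02347 = 0.002392 mol, converting that many moles of C6H5COOH to C6H5COO-.
Remaining n(C6H5COOH) = 0.007008 mol; n(C6H5COO-) = 0.002392 mol.
By Henderson-Hasselbalch, pH = pKa + log([A^-]/[HA]) = 4.20 + log(0.002392/0.007008) = 4.20 + (-0.47) = 3.73.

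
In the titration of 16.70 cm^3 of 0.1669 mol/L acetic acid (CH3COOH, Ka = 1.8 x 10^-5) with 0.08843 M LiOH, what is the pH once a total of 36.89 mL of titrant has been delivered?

11.95

n(acid) = 0.1669 x 0.01670 = 0.002787 mol; n(LiOH) added = 0.08843 x 0.03689 = 0.003262 mol.
Base is in excess by 0.003262 - 0.002787 = 0.0004750 mol in a total volume of 0.05359 L.
[OH^-] = 0.0004750/0.05359 = 0.008863 M, so pOH = 2.05 and pH = 14.00 - 2.05 = 11.95.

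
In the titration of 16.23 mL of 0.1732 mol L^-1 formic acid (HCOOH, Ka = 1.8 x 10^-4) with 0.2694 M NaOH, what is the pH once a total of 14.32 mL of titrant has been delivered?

n(acid) = 0.1732 x 0.01623 = 0.002811 mol; n(NaOH) added = 0.2694 x 0.01432 = 0.003858 mol.
Base is in excess by 0.003858 - 0.002811 = 0.001047 mol in a total volume of 0.03055 L.
[OH^-] = 0.001047/0.03055 = 0.03426 M, so pOH = 1.47 and pH = 14.00 - 1.47 = 12.53.

12.53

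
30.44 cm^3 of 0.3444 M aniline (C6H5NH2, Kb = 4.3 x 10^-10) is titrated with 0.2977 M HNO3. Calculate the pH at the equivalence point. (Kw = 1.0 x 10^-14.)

n(C6H5NH2) = 0.3444 x 0.03044 = 0.01048 mol; V(HNO3) at equivalence = 0.01048/0.2977 = 0.03522 L.
At equivalence the base is fully converted to C6H5NH3+; total volume = 0.06566 L, so [C6H5NH3+] = 0.01048/0.06566 = 0.1597 M.
Ka(C6H5NH3+) = Kw/Kb = 1.0e-14 / 4.3 x 10^-10 = 2.33e-5.
[H^+] = sqrt(Ka x [C6H5NH3+]) = sqrt(2.33e-5 x 0.1597) = 0.00193 M.
pH = -log(0.00193) = 2.72.

2.72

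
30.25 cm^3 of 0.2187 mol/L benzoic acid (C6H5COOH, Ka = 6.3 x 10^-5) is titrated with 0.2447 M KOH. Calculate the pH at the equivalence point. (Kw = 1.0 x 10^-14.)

8.63

n(C6H5COOH) = 0.2187 x 0.03025 = 0.006616 mol; V(KOH) at equivalence = 0.006616/0.2447 = 0.02704 L.
At equivalence all the acid is converted to C6H5COO-; total volume = 0.03025 + 0.02704 = 0.05729 L, so [C6H5COO-] = 0.006616/0.05729 = 0.1155 M.
Kb = Kw/Ka = 1.0e-14 / 6.3 x 10^-5 = 1.59e-10.
[OH^-] = sqrt(Kb x [C6H5COO-]) = sqrt(1.59e-10 x 0.1155) = 4.28e-6 M.
pOH = 5.37, so pH = 14.00 - 5.37 = 8.63.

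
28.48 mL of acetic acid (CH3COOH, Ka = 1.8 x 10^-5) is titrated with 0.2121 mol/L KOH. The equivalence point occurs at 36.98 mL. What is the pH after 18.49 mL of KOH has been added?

4.74

18.49 mL is exactly half the equivalence volume (36.98/2), i.e. the half-equivalence point.
There, n(HA) = n(A^-), so pH = pKa = -log(1.8 x 10^-5) = 4.74.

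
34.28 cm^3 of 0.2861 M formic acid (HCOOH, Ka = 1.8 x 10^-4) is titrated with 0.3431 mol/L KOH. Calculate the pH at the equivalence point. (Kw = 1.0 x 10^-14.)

8.47

n(HCOOH) = 0.2861 x 0.03428 = 0.009808 mol; V(KOH) at equivalence = 0.009808/0.3431 = 0.02858 L.
At equivalence all the acid is converted to HCOO-; total volume = 0.03428 + 0.02858 = 0.06286 L, so [HCOO-] = 0.009808/0.06286 = 0.1560 M.
Kb = Kw/Ka = 1.0e-14 / 1.8 x 10^-4 = 5.56e-11.
[OH^-] = sqrt(Kb x [HCOO-]) = sqrt(5.56e-11 x 0.1560) = 2.94e-6 M.
pOH = 5.53, so pH = 14.00 - 5.53 = 8.47.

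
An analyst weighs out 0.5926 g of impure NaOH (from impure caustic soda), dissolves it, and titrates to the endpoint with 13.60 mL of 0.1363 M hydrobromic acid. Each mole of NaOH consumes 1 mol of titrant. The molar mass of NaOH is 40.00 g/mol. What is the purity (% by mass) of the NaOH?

n(HBr) = 0.1363 x 0.01360 = 0.001854 mol.
n(NaOH) = 0.001854 / 1 = 0.001854 mol.
mass of NaOH = 0.001854 x 40.00 = 0.07415 g.
% purity = 0.07415 / 0.5926 x 100 = 12.5%.

12.5%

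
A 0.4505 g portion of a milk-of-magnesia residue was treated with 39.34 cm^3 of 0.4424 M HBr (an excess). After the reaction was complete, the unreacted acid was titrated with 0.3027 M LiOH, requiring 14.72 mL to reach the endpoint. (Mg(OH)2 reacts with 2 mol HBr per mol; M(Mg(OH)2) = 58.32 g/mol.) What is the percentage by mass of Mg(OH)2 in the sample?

Total n(HBr) added = 0.4424 x 0.03934 = 0.01740 mol.
n(LiOH) used = 0.3027 x 0.01472 = 0.004456 mol, which equals the excess n(HBr).
So n(HBr) consumed by the sample = 0.01740 - 0.004456 = 0.01295 mol.
n(Mg(OH)2) = 0.01295 / 2 = 0.006474 mol.
mass Mg(OH)2 = 0.006474 x 58.32 = 0.3776 g, so %Mg(OH)2 = 0.3776/0.4505 x 100 = 83.8%.

83.8%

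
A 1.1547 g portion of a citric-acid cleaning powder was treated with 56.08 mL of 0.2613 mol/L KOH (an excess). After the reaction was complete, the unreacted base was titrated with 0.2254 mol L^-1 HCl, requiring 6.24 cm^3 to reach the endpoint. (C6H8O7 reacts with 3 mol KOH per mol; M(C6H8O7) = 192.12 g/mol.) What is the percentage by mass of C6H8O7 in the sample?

73.5%

Total n(KOH) added = 0.2613 x 0.05608 = 0.01465 mol.
n(HCl) used = 0.2254 x 0.006240 = 0.001406 mol, which equals the excess n(KOH).
So n(KOH) consumed by the sample = 0.01465 - 0.001406 = 0.01325 mol.
n(C6H8O7) = 0.01325 / 3 = 0.004416 mol.
mass C6H8O7 = 0.004416 x 192.12 = 0.8484 g, so %C6H8O7 = 0.8484/1.1547 x 100 = 73.5%.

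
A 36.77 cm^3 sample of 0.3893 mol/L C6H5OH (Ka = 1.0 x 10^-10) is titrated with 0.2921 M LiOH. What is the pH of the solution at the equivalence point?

11.61

n(C6H5OH) = 0.3893 x 0.03677 = 0.01431 mol; V(LiOH) at equivalence = 0.01431/0.2921 = 0.04901 L.
At equivalence all the acid is converted to C6H5O-; total volume = 0.03677 + 0.04901 = 0.08578 L, so [C6H5O-] = 0.01431/0.08578 = 0.1669 M.
Kb = Kw/Ka = 1.0e-14 / 1.0 x 10^-10 = 0.000100.
[OH^-] = sqrt(Kb x [C6H5O-]) = sqrt(0.000100 x 0.1669) = 0.00409 M.
pOH = 2.39, so pH = 14.00 - 2.39 = 11.61.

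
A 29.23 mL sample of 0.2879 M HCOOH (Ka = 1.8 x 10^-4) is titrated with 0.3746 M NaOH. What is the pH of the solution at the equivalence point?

n(HCOOH) = 0.2879 x 0.02923 = 0.008415 mol; V(NaOH) at equivalence = 0.008415/0.3746 = 0.02246 L.
At equivalence all the acid is converted to HCOO-; total volume = 0.02923 + 0.02246 = 0.05169 L, so [HCOO-] = 0.008415/0.05169 = 0.1628 M.
Kb = Kw/Ka = 1.0e-14 / 1.8 x 10^-4 = 5.56e-11.
[OH^-] = sqrt(Kb x [HCOO-]) = sqrt(5.56e-11 x 0.1628) = 3.01e-6 M.
pOH = 5.52, so pH = 14.00 - 5.52 = 8.48.

8.48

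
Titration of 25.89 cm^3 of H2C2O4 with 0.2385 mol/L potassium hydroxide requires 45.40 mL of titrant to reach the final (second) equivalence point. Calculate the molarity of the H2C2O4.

0.209 M

n(KOH) = 0.2385 x 0.04540 = 0.01083 mol.
At the final (second) equivalence point, 2 mol OH^- react per mol H2C2O4, so n(H2C2O4) = 0.01083 / 2 = 0.005414 mol.
[H2C2O4] = 0.005414 / 0.02589 L = 0.209 M.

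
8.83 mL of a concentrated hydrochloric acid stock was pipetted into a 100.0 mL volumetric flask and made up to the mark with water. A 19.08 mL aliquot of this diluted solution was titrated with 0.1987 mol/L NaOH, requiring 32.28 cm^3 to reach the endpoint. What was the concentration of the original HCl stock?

3.81 M

n(NaOH) = 0.1987 x 0.03228 = 0.006414 mol.
n(HCl) in the aliquot = 0.006414 mol.
[diluted HCl] = 0.006414 / 0.01908 = 0.3362 M.
Dilution factor = 100.0/8.830 = 11.33, so [stock] = 0.3362 x 11.33 = 3.81 M.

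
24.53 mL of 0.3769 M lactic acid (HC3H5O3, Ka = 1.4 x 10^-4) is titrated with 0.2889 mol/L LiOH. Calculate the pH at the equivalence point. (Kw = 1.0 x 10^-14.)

8.53

n(HC3H5O3) = 0.3769 x 0.02453 = 0.009245 mol; V(LiOH) at equivalence = 0.009245/0.2889 = 0.03200 L.
At equivalence all the acid is converted to C3H5O3-; total volume = 0.02453 + 0.03200 = 0.05653 L, so [C3H5O3-] = 0.009245/0.05653 = 0.1635 M.
Kb = Kw/Ka = 1.0e-14 / 1.4 x 10^-4 = 7.14e-11.
[OH^-] = sqrt(Kb x [C3H5O3-]) = sqrt(7.14e-11 x 0.1635) = 3.42e-6 M.
pOH = 5.47, so pH = 14.00 - 5.47 = 8.53.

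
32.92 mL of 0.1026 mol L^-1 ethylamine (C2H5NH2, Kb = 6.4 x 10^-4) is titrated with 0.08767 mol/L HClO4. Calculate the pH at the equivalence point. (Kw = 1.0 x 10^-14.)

6.07

n(C2H5NH2) = 0.1026 x 0.03292 = 0.003378 mol; V(HClO4) at equivalence = 0.003378/0.08767 = 0.03853 L.
At equivalence the base is fully converted to C2H5NH3+; total volume = 0.07145 L, so [C2H5NH3+] = 0.003378/0.07145 = 0.04727 M.
Ka(C2H5NH3+) = Kw/Kb = 1.0e-14 / 6.4 x 10^-4 = 1.56e-11.
[H^+] = sqrt(Ka x [C2H5NH3+]) = sqrt(1.56e-11 x 0.04727) = 8.59e-7 M.
pH = -log(8.59e-7) = 6.07.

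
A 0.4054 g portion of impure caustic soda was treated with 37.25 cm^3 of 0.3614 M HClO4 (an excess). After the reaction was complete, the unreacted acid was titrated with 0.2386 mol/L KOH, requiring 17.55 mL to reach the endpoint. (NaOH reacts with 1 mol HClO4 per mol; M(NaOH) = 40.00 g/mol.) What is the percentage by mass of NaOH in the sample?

91.5%

Total n(HClO4) added = 0.3614 x 0.03725 = 0.01346 mol.
n(KOH) used = 0.2386 x 0.01755 = 0.004187 mol, which equals the excess n(HClO4).
So n(HClO4) consumed by the sample = 0.01346 - 0.004187 = 0.009275 mol.
n(NaOH) = 0.009275 / 1 = 0.009275 mol.
mass NaOH = 0.009275 x 40.00 = 0.3710 g, so %NaOH = 0.3710/0.4054 x 100 = 91.5%.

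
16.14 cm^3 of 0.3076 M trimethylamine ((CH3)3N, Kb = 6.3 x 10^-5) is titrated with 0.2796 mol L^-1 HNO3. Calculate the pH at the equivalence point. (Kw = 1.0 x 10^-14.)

n((CH3)3N) = 0.3076 x 0.01614 = 0.004965 mol; V(HNO3) at equivalence = 0.004965/0.2796 = 0.01776 L.
At equivalence the base is fully converted to (CH3)3NH+; total volume = 0.03390 L, so [(CH3)3NH+] = 0.004965/0.03390 = 0.1465 M.
Ka((CH3)3NH+) = Kw/Kb = 1.0e-14 / 6.3 x 10^-5 = 1.59e-10.
[H^+] = sqrt(Ka x [(CH3)3NH+]) = sqrt(1.59e-10 x 0.1465) = 4.82e-6 M.
pH = -log(4.82e-6) = 5.32.

5.32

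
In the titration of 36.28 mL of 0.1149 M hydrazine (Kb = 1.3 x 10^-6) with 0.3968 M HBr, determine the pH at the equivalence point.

4.58

n(N2H4) = 0.1149 x 0.03628 = 0.004169 mol; V(HBr) at equivalence = 0.004169/0.3968 = 0.01051 L.
At equivalence the base is fully converted to N2H5+; total volume = 0.04679 L, so [N2H5+] = 0.004169/0.04679 = 0.08910 M.
Ka(N2H5+) = Kw/Kb = 1.0e-14 / 1.3 x 10^-6 = 7.69e-9.
[H^+] = sqrt(Ka x [N2H5+]) = sqrt(7.69e-9 x 0.08910) = 2.62e-5 M.
pH = -log(2.62e-5) = 4.58.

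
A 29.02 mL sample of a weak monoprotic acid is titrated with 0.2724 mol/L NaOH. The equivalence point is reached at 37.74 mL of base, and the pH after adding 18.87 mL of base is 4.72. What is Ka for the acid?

1.9 x 10^-5

18.87 mL is half of the equivalence volume, so this is the half-equivalence point where [HA] = [A^-].
At half-equivalence pH = pKa, so pKa = 4.72.
Ka = 10^(-4.72) = 1.9 x 10^-5.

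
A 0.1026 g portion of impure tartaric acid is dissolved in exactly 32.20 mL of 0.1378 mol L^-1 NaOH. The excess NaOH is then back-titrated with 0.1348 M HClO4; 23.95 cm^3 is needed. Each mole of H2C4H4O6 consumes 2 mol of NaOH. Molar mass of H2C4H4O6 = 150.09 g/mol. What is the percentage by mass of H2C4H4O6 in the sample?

Total n(NaOH) added = 0.1378 x 0.03220 = 0.004437 mol.
n(HClO4) used = 0.1348 x 0.02395 = 0.003228 mol, which equals the excess n(NaOH).
So n(NaOH) consumed by the sample = 0.004437 - 0.003228 = 0.001209 mol.
n(H2C4H4O6) = 0.001209 / 2 = 0.0006044 mol.
mass H2C4H4O6 = 0.0006044 x 150.09 = 0.09071 g, so %H2C4H4O6 = 0.09071/0.1026 x 100 = 88.4%.

88.4%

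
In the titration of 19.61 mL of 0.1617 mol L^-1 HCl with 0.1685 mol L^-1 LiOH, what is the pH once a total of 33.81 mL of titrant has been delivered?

12.67

n(acid) = 0.1617 x 0.01961 = 0.003171 mol; n(LiOH) added = 0.1685 x 0.03381 = 0.005697 mol.
Base is in excess by 0.005697 - 0.003171 = 0.002526 mol in a total volume of 0.05342 L.
[OH^-] = 0.002526/0.05342 = 0.04729 M, so pOH = 1.33 and pH = 14.00 - 1.33 = 12.67.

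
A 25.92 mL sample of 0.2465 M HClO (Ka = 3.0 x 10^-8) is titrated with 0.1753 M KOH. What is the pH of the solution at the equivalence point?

10.27

n(HClO) = 0.2465 x 0.02592 = 0.006389 mol; V(KOH) at equivalence = 0.006389/0.1753 = 0.03645 L.
At equivalence all the acid is converted to ClO-; total volume = 0.02592 + 0.03645 = 0.06237 L, so [ClO-] = 0.006389/0.06237 = 0.1024 M.
Kb = Kw/Ka = 1.0e-14 / 3.0 x 10^-8 = 3.33e-7.
[OH^-] = sqrt(Kb x [ClO-]) = sqrt(3.33e-7 x 0.1024) = 0.000185 M.
pOH = 3.73, so pH = 14.00 - 3.73 = 10.27.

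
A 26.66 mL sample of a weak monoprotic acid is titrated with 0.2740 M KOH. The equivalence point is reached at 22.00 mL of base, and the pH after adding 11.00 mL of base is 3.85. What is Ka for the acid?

1.4 x 10^-4

11.00 mL is half of the equivalence volume, so this is the half-equivalence point where [HA] = [A^-].
At half-equivalence pH = pKa, so pKa = 3.85.
Ka = 10^(-3.85) = 1.4 x 10^-4.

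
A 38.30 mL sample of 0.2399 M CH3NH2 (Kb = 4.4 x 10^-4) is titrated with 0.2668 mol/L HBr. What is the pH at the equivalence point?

5.77

n(CH3NH2) = 0.2399 x 0.03830 = 0.009188 mol; V(HBr) at equivalence = 0.009188/0.2668 = 0.03444 L.
At equivalence the base is fully converted to CH3NH3+; total volume = 0.07274 L, so [CH3NH3+] = 0.009188/0.07274 = 0.1263 M.
Ka(CH3NH3+) = Kw/Kb = 1.0e-14 / 4.4 x 10^-4 = 2.27e-11.
[H^+] = sqrt(Ka x [CH3NH3+]) = sqrt(2.27e-11 x 0.1263) = 1.69e-6 M.
pH = -log(1.69e-6) = 5.77.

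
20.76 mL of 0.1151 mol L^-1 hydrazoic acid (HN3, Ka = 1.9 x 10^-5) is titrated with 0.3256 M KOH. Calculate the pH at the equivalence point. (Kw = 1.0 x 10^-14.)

8.83

n(HN3) = 0.1151 x 0.02076 = 0.002389 mol; V(KOH) at equivalence = 0.002389/0.3256 = 0.007339 L.
At equivalence all the acid is converted to N3-; total volume = 0.02076 + 0.007339 = 0.02810 L, so [N3-] = 0.002389/0.02810 = 0.08504 M.
Kb = Kw/Ka = 1.0e-14 / 1.9 x 10^-5 = 5.26e-10.
[OH^-] = sqrt(Kb x [N3-]) = sqrt(5.26e-10 x 0.08504) = 6.69e-6 M.
pOH = 5.17, so pH = 14.00 - 5.17 = 8.83.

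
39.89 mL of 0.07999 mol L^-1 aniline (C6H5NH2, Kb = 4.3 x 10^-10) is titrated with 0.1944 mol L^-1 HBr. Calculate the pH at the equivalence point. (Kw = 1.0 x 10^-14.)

n(C6H5NH2) = 0.07999 x 0.03989 = 0.003191 mol; V(HBr) at equivalence = 0.003191/0.1944 = 0.01641 L.
At equivalence the base is fully converted to C6H5NH3+; total volume = 0.05630 L, so [C6H5NH3+] = 0.003191/0.05630 = 0.05667 M.
Ka(C6H5NH3+) = Kw/Kb = 1.0e-14 / 4.3 x 10^-10 = 2.33e-5.
[H^+] = sqrt(Ka x [C6H5NH3+]) = sqrt(2.33e-5 x 0.05667) = 0.00115 M.
pH = -log(0.00115) = 2.94.

2.94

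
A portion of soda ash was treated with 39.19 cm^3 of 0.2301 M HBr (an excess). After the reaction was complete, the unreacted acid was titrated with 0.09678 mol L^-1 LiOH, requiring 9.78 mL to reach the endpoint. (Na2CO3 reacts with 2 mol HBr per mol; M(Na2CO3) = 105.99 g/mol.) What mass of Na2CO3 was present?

Total n(HBr) added = 0.2301 x 0.03919 = 0.009018 mol.
n(LiOH) used = 0.09678 x 0.009780 = 0.0009465 mol, which equals the excess n(HBr).
So n(HBr) consumed by the sample = 0.009018 - 0.0009465 = 0.008071 mol.
n(Na2CO3) = 0.008071 / 2 = 0.004036 mol.
mass = 0.004036 mol x 105.99 g/mol = 0.428 g.

0.428 g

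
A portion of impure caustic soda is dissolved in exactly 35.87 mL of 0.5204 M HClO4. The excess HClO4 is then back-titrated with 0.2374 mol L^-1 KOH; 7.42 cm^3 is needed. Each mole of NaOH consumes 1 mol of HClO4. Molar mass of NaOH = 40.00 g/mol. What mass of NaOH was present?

0.676 g

Total n(HClO4) added = 0.5204 x 0.03587 = 0.01867 mol.
n(KOH) used = 0.2374 x 0.007420 = 0.001762 mol, which equals the excess n(HClO4).
So n(HClO4) consumed by the sample = 0.01867 - 0.001762 = 0.01691 mol.
n(NaOH) = 0.01691 / 1 = 0.01691 mol.
mass = 0.01691 mol x 40.00 g/mol = 0.676 g.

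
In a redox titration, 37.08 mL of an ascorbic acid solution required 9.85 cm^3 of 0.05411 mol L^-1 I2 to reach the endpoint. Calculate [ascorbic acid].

n(I2) = 0.05411 x 0.009850 = 0.0005330 mol.
From the balanced equation, 1 mol I2 reacts with 1 mol ascorbic acid, so n(ascorbic acid) = 0.0005330 x 1/1 = 0.0005330 mol.
[ascorbic acid] = 0.0005330 / 0.03708 L = 0.0144 M.

0.0144 M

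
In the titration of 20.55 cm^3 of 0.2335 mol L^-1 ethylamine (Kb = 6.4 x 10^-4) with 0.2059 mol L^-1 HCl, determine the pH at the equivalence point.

n(C2H5NH2) = 0.2335 x 0.02055 = 0.004798 mol; V(HCl) at equivalence = 0.004798/0.2059 = 0.02330 L.
At equivalence the base is fully converted to C2H5NH3+; total volume = 0.04385 L, so [C2H5NH3+] = 0.004798/0.04385 = 0.1094 M.
Ka(C2H5NH3+) = Kw/Kb = 1.0e-14 / 6.4 x 10^-4 = 1.56e-11.
[H^+] = sqrt(Ka x [C2H5NH3+]) = sqrt(1.56e-11 x 0.1094) = 1.31e-6 M.
pH = -log(1.31e-6) = 5.88.

5.88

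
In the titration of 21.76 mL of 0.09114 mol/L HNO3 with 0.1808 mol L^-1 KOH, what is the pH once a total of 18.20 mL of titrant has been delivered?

12.51

n(acid) = 0.09114 x 0.02176 = 0.001983 mol; n(KOH) added = 0.1808 x 0.01820 = 0.003291 mol.
Base is in excess by 0.003291 - 0.001983 = 0.001307 mol in a total volume of 0.03996 L.
[OH^-] = 0.001307/0.03996 = 0.03272 M, so pOH = 1.49 and pH = 14.00 - 1.49 = 12.51.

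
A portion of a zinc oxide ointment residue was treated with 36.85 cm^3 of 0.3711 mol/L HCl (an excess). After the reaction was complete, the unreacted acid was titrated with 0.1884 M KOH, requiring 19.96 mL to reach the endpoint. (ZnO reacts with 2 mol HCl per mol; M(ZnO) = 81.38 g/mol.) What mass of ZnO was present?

0.403 g

Total n(HCl) added = 0.3711 x 0.03685 = 0.01368 mol.
n(KOH) used = 0.1884 x 0.01996 = 0.003760 mol, which equals the excess n(HCl).
So n(HCl) consumed by the sample = 0.01368 - 0.003760 = 0.009915 mol.
n(ZnO) = 0.009915 / 2 = 0.004957 mol.
mass = 0.004957 mol x 81.38 g/mol = 0.403 g.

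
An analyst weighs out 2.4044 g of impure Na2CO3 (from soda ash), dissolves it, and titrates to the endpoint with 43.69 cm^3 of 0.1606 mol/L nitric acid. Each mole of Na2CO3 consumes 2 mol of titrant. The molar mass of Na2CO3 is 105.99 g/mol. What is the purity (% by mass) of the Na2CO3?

n(HNO3) = 0.1606 x 0.04369 = 0.007017 mol.
n(Na2CO3) = 0.007017 / 2 = 0.003508 mol.
mass of Na2CO3 = 0.003508 x 105.99 = 0.3718 g.
% purity = 0.3718 / 2.4044 x 100 = 15.5%.

15.5%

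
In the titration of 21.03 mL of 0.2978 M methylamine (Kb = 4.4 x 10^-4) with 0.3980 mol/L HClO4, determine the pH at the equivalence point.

n(CH3NH2) = 0.2978 x 0.02103 = 0.006263 mol; V(HClO4) at equivalence = 0.006263/0.3980 = 0.01574 L.
At equivalence the base is fully converted to CH3NH3+; total volume = 0.03677 L, so [CH3NH3+] = 0.006263/0.03677 = 0.1703 M.
Ka(CH3NH3+) = Kw/Kb = 1.0e-14 / 4.4 x 10^-4 = 2.27e-11.
[H^+] = sqrt(Ka x [CH3NH3+]) = sqrt(2.27e-11 x 0.1703) = 1.97e-6 M.
pH = -log(1.97e-6) = 5.71.

5.71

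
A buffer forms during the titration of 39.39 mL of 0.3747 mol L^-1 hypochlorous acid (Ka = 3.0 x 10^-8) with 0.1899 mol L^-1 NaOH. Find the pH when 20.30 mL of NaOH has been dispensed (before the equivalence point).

7.07

Initial n(HClO) = 0.3747 x 0.03939 = 0.01476 mol.
n(NaOH) added = 0.1899 x 0.02030 = 0.003855 mol, converting that many moles of HClO to ClO-.
Remaining n(HClO) = 0.01090 mol; n(ClO-) = 0.003855 mol.
By Henderson-Hasselbalch, pH = pKa + log([A^-]/[HA]) = 7.52 + log(0.003855/0.01090) = 7.52 + (-0.45) = 7.07.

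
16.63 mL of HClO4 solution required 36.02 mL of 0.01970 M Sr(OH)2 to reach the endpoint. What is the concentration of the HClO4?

0.0853 M

n(Sr(OH)2) delivered = 0.01970 x 0.03602 = 0.0007096 mol.
The reaction is 2 HClO4 + 1 Sr(OH)2, so n(HClO4) = 0.0007096 x 2/1 = 0.001419 mol.
[HClO4] = 0.001419 mol / 0.01663 L = 0.0853 M.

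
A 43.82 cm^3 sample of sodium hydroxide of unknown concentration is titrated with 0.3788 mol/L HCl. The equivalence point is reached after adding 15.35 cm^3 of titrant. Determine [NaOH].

n(HCl) delivered = 0.3788 x 0.01535 = 0.005815 mol.
For a 1:1 reaction, n(NaOH) = 0.005815 mol.
[NaOH] = 0.005815 mol / 0.04382 L = 0.133 M.

0.133 M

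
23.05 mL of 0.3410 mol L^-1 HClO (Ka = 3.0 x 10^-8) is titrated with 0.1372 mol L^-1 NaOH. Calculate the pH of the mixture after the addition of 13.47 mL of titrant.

7.01

Initial n(HClO) = 0.3410 x 0.02305 = 0.007860 mol.
n(NaOH) added = 0.1372 x 0.01347 = 0.001848 mol, converting that many moles of HClO to ClO-.
Remaining n(HClO) = 0.006012 mol; n(ClO-) = 0.001848 mol.
By Henderson-Hasselbalch, pH = pKa + log([A^-]/[HA]) = 7.52 + log(0.001848/0.006012) = 7.52 + (-0.51) = 7.01.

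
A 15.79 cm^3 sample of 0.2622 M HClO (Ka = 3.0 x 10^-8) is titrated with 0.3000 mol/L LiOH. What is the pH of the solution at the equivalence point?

n(HClO) = 0.2622 x 0.01579 = 0.004140 mol; V(LiOH) at equivalence = 0.004140/0.3000 = 0.01380 L.
At equivalence all the acid is converted to ClO-; total volume = 0.01579 + 0.01380 = 0.02959 L, so [ClO-] = 0.004140/0.02959 = 0.1399 M.
Kb = Kw/Ka = 1.0e-14 / 3.0 x 10^-8 = 3.33e-7.
[OH^-] = sqrt(Kb x [ClO-]) = sqrt(3.33e-7 x 0.1399) = 0.000216 M.
pOH = 3.67, so pH = 14.00 - 3.67 = 10.33.

10.33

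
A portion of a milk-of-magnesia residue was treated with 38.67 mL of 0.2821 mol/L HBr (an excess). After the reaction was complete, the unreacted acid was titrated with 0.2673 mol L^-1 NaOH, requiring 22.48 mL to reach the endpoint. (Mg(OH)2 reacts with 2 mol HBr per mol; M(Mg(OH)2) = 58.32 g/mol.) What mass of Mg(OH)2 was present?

Total n(HBr) added = 0.2821 x 0.03867 = 0.01091 mol.
n(NaOH) used = 0.2673 x 0.02248 = 0.006009 mol, which equals the excess n(HBr).
So n(HBr) consumed by the sample = 0.01091 - 0.006009 = 0.004900 mol.
n(Mg(OH)2) = 0.004900 / 2 = 0.002450 mol.
mass = 0.002450 mol x 58.32 g/mol = 0.143 g.

0.143 g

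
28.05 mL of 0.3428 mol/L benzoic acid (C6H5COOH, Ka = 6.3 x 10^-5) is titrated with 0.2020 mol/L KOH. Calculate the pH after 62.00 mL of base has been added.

12.51

n(acid) = 0.3428 x 0.02805 = 0.009616 mol; n(KOH) added = 0.2020 x 0.06200 = 0.01252 mol.
Base is in excess by 0.01252 - 0.009616 = 0.002908 mol in a total volume of 0.09005 L.
[OH^-] = 0.002908/0.09005 = 0.03230 M, so pOH = 1.49 and pH = 14.00 - 1.49 = 12.51.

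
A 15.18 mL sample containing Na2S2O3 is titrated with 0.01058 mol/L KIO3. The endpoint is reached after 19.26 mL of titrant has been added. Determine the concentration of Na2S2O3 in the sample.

0.0805 M

n(KIO3) = 0.01058 x 0.01926 = 0.0002038 mol.
From the balanced equation, 1 mol KIO3 reacts with 6 mol Na2S2O3, so n(Na2S2O3) = 0.0002038 x 6/1 = 0.001223 mol.
[Na2S2O3] = 0.001223 / 0.01518 L = 0.0805 M.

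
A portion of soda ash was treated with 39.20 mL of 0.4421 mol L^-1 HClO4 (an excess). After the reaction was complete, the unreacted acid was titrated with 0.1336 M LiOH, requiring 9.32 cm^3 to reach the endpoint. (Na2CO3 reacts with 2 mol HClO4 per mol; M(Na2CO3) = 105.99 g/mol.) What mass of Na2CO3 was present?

0.852 g

Total n(HClO4) added = 0.4421 x 0.03920 = 0.01733 mol.
n(LiOH) used = 0.1336 x 0.009320 = 0.001245 mol, which equals the excess n(HClO4).
So n(HClO4) consumed by the sample = 0.01733 - 0.001245 = 0.01609 mol.
n(Na2CO3) = 0.01609 / 2 = 0.008043 mol.
mass = 0.008043 mol x 105.99 g/mol = 0.852 g.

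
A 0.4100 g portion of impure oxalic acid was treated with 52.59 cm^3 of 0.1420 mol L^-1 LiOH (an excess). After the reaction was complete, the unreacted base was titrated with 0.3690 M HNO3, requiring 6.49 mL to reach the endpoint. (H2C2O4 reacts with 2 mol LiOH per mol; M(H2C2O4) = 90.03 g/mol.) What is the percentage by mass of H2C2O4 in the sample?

55.7%

Total n(LiOH) added = 0.1420 x 0.05259 = 0.007468 mol.
n(HNO3) used = 0.3690 x 0.006490 = 0.002395 mol, which equals the excess n(LiOH).
So n(LiOH) consumed by the sample = 0.007468 - 0.002395 = 0.005073 mol.
n(H2C2O4) = 0.005073 / 2 = 0.002536 mol.
mass H2C2O4 = 0.002536 x 90.03 = 0.2284 g, so %H2C2O4 = 0.2284/0.4100 x 100 = 55.7%.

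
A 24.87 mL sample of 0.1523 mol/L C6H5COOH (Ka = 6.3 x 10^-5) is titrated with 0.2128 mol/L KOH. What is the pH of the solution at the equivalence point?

n(C6H5COOH) = 0.1523 x 0.02487 = 0.003788 mol; V(KOH) at equivalence = 0.003788/0.2128 = 0.01780 L.
At equivalence all the acid is converted to C6H5COO-; total volume = 0.02487 + 0.01780 = 0.04267 L, so [C6H5COO-] = 0.003788/0.04267 = 0.08877 M.
Kb = Kw/Ka = 1.0e-14 / 6.3 x 10^-5 = 1.59e-10.
[OH^-] = sqrt(Kb x [C6H5COO-]) = sqrt(1.59e-10 x 0.08877) = 3.75e-6 M.
pOH = 5.43, so pH = 14.00 - 5.43 = 8.57.

8.57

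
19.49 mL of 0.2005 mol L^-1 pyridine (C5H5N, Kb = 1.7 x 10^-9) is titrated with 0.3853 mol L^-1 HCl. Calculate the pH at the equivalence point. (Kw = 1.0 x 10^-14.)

n(C5H5N) = 0.2005 x 0.01949 = 0.003908 mol; V(HCl) at equivalence = 0.003908/0.3853 = 0.01014 L.
At equivalence the base is fully converted to C5H5NH+; total volume = 0.02963 L, so [C5H5NH+] = 0.003908/0.02963 = 0.1319 M.
Ka(C5H5NH+) = Kw/Kb = 1.0e-14 / 1.7 x 10^-9 = 5.88e-6.
[H^+] = sqrt(Ka x [C5H5NH+]) = sqrt(5.88e-6 x 0.1319) = 0.000881 M.
pH = -log(0.000881) = 3.06.

3.06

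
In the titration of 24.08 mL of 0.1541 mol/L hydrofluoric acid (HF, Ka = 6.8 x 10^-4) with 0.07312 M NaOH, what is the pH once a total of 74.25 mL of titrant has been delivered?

12.24

n(acid) = 0.1541 x 0.02408 = 0.003711 mol; n(NaOH) added = 0.07312 x 0.07425 = 0.005429 mol.
Base is in excess by 0.005429 - 0.003711 = 0.001718 mol in a total volume of 0.09833 L.
[OH^-] = 0.001718/0.09833 = 0.01748 M, so pOH = 1.76 and pH = 14.00 - 1.76 = 12.24.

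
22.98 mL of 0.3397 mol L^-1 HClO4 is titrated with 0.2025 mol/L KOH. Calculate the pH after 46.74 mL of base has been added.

n(acid) = 0.3397 x 0.02298 = 0.007806 mol; n(KOH) added = 0.2025 x 0.04674 = 0.009465 mol.
Base is in excess by 0.009465 - 0.007806 = 0.001659 mol in a total volume of 0.06972 L.
[OH^-] = 0.001659/0.06972 = 0.02379 M, so pOH = 1.62 and pH = 14.00 - 1.62 = 12.38.

12.38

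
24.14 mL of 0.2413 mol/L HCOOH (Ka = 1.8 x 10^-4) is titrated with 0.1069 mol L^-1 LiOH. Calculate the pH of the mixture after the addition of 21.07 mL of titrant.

Initial n(HCOOH) = 0.2413 x 0.02414 = 0.005825 mol.
n(LiOH) added = 0.1069 x 0.02107 = 0.002252 mol, converting that many moles of HCOOH to HCOO-.
Remaining n(HCOOH) = 0.003573 mol; n(HCOO-) = 0.002252 mol.
By Henderson-Hasselbalch, pH = pKa + log([A^-]/[HA]) = 3.74 + log(0.002252/0.003573) = 3.74 + (-0.20) = 3.54.

3.54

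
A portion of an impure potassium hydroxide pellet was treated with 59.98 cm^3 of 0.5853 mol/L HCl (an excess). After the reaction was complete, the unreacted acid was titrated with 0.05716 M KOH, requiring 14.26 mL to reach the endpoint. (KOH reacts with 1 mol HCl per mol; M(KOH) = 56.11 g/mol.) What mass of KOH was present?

Total n(HCl) added = 0.5853 x 0.05998 = 0.03511 mol.
n(KOH) used = 0.05716 x 0.01426 = 0.0008151 mol, which equals the excess n(HCl).
So n(HCl) consumed by the sample = 0.03511 - 0.0008151 = 0.03429 mol.
n(KOH) = 0.03429 / 1 = 0.03429 mol.
mass = 0.03429 mol x 56.11 g/mol = 1.92 g.

1.92 g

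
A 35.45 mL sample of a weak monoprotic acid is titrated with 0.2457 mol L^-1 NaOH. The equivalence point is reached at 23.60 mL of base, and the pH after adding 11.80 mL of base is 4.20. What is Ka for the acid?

6.3 x 10^-5

11.80 mL is half of the equivalence volume, so this is the half-equivalence point where [HA] = [A^-].
At half-equivalence pH = pKa, so pKa = 4.20.
Ka = 10^(-4.20) = 6.3 x 10^-5.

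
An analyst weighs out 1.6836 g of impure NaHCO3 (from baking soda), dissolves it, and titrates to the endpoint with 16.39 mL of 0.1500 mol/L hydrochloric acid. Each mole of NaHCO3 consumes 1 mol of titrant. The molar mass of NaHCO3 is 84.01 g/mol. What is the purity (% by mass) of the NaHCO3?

n(HCl) = 0.1500 x 0.01639 = 0.002458 mol.
n(NaHCO3) = 0.002458 / 1 = 0.002458 mol.
mass of NaHCO3 = 0.002458 x 84.01 = 0.2065 g.
% purity = 0.2065 / 1.6836 x 100 = 12.3%.

12.3%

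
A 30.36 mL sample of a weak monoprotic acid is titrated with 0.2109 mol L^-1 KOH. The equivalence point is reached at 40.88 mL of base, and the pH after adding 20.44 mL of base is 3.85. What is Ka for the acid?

1.4 x 10^-4

20.44 mL is half of the equivalence volume, so this is the half-equivalence point where [HA] = [A^-].
At half-equivalence pH = pKa, so pKa = 3.85.
Ka = 10^(-3.85) = 1.4 x 10^-4.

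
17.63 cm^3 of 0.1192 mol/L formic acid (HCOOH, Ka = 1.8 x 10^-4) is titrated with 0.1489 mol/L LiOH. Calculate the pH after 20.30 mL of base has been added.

12.39

n(acid) = 0.1192 x 0.01763 = 0.002101 mol; n(LiOH) added = 0.1489 x 0.02030 = 0.003023 mol.
Base is in excess by 0.003023 - 0.002101 = 0.0009212 mol in a total volume of 0.03793 L.
[OH^-] = 0.0009212/0.03793 = 0.02429 M, so pOH = 1.61 and pH = 14.00 - 1.61 = 12.39.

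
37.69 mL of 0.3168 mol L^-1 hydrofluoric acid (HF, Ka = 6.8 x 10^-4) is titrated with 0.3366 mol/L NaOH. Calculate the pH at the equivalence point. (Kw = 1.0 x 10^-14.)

8.19

n(HF) = 0.3168 x 0.03769 = 0.01194 mol; V(NaOH) at equivalence = 0.01194/0.3366 = 0.03547 L.
At equivalence all the acid is converted to F-; total volume = 0.03769 + 0.03547 = 0.07316 L, so [F-] = 0.01194/0.07316 = 0.1632 M.
Kb = Kw/Ka = 1.0e-14 / 6.8 x 10^-4 = 1.47e-11.
[OH^-] = sqrt(Kb x [F-]) = sqrt(1.47e-11 x 0.1632) = 1.55e-6 M.
pOH = 5.81, so pH = 14.00 - 5.81 = 8.19.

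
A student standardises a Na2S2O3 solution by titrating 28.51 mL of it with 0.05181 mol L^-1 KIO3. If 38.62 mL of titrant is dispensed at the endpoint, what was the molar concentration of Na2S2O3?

0.421 M

n(KIO3) = 0.05181 x 0.03862 = 0.002001 mol.
From the balanced equation, 1 mol KIO3 reacts with 6 mol Na2S2O3, so n(Na2S2O3) = 0.002001 x 6/1 = 0.01201 mol.
[Na2S2O3] = 0.01201 / 0.02851 L = 0.421 M.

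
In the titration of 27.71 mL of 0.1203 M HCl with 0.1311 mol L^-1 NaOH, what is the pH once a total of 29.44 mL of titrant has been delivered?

11.96

n(acid) = 0.1203 x 0.02771 = 0.003334 mol; n(NaOH) added = 0.1311 x 0.02944 = 0.003860 mol.
Base is in excess by 0.003860 - 0.003334 = 0.0005261 mol in a total volume of 0.05715 L.
[OH^-] = 0.0005261/0.05715 = 0.009205 M, so pOH = 2.04 and pH = 14.00 - 2.04 = 11.96.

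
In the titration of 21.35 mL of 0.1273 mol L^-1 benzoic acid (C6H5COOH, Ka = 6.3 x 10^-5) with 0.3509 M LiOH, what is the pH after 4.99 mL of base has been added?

Initial n(C6H5COOH) = 0.1273 x 0.02135 = 0.002718 mol.
n(LiOH) added = 0.3509 x 0.004990 = 0.001751 mol, converting that many moles of C6H5COOH to C6H5COO-.
Remaining n(C6H5COOH) = 0.0009669 mol; n(C6H5COO-) = 0.001751 mol.
By Henderson-Hasselbalch, pH = pKa + log([A^-]/[HA]) = 4.20 + log(0.001751/0.0009669) = 4.20 + (+0.26) = 4.46.

4.46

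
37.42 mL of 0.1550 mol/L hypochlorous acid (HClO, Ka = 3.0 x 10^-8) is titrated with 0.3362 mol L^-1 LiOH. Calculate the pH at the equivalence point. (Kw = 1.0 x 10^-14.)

n(HClO) = 0.1550 x 0.03742 = 0.005800 mol; V(LiOH) at equivalence = 0.005800/0.3362 = 0.01725 L.
At equivalence all the acid is converted to ClO-; total volume = 0.03742 + 0.01725 = 0.05467 L, so [ClO-] = 0.005800/0.05467 = 0.1061 M.
Kb = Kw/Ka = 1.0e-14 / 3.0 x 10^-8 = 3.33e-7.
[OH^-] = sqrt(Kb x [ClO-]) = sqrt(3.33e-7 x 0.1061) = 0.000188 M.
pOH = 3.73, so pH = 14.00 - 3.73 = 10.27.

10.27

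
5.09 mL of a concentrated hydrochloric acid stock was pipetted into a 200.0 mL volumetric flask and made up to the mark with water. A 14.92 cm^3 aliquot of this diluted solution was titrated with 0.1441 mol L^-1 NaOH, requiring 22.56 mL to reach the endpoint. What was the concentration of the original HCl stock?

8.56 M

n(NaOH) = 0.1441 x 0.02256 = 0.003251 mol.
n(HCl) in the aliquot = 0.003251 mol.
[diluted HCl] = 0.003251 / 0.01492 = 0.2179 M.
Dilution factor = 200.0/5.090 = 39.29, so [stock] = 0.2179 x 39.29 = 8.56 M.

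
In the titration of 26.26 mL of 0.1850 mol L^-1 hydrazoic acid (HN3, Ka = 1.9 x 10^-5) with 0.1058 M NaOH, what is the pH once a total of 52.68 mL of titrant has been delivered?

n(acid) = 0.1850 x 0.02626 = 0.004858 mol; n(NaOH) added = 0.1058 x 0.05268 = 0.005574 mol.
Base is in excess by 0.005574 - 0.004858 = 0.0007154 mol in a total volume of 0.07894 L.
[OH^-] = 0.0007154/0.07894 = 0.009063 M, so pOH = 2.04 and pH = 14.00 - 2.04 = 11.96.

11.96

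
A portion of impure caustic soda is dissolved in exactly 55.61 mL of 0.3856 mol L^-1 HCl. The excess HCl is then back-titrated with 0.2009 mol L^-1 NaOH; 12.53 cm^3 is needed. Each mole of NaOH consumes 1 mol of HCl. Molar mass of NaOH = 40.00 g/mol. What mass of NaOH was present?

0.757 g

Total n(HCl) added = 0.3856 x 0.05561 = 0.02144 mol.
n(NaOH) used = 0.2009 x 0.01253 = 0.002517 mol, which equals the excess n(HCl).
So n(HCl) consumed by the sample = 0.02144 - 0.002517 = 0.01893 mol.
n(NaOH) = 0.01893 / 1 = 0.01893 mol.
mass = 0.01893 mol x 40.00 g/mol = 0.757 g.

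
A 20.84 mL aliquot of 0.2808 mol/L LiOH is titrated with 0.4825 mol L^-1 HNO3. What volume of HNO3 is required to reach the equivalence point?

n(LiOH) = 0.2808 mol/L x 0.02084 L = 0.005852 mol.
At equivalence n(HNO3) = n(LiOH) = 0.005852 mol.
V(HNO3) = 0.005852 / 0.4825 = 0.01213 L = 12.1 mL.

12.1 mL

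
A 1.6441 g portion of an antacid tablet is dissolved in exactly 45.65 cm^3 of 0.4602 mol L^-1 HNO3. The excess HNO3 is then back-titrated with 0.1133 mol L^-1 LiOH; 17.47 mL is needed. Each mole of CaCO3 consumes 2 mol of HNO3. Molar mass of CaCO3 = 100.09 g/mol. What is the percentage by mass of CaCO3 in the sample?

Total n(HNO3) added = 0.4602 x 0.04565 = 0.02101 mol.
n(LiOH) used = 0.1133 x 0.01747 = 0.001979 mol, which equals the excess n(HNO3).
So n(HNO3) consumed by the sample = 0.02101 - 0.001979 = 0.01903 mol.
n(CaCO3) = 0.01903 / 2 = 0.009514 mol.
mass CaCO3 = 0.009514 x 100.09 = 0.9523 g, so %CaCO3 = 0.9523/1.6441 x 100 = 57.9%.

57.9%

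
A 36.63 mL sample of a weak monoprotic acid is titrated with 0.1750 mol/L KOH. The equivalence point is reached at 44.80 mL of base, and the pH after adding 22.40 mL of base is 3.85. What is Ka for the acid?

1.4 x 10^-4

22.40 mL is half of the equivalence volume, so this is the half-equivalence point where [HA] = [A^-].
At half-equivalence pH = pKa, so pKa = 3.85.
Ka = 10^(-3.85) = 1.4 x 10^-4.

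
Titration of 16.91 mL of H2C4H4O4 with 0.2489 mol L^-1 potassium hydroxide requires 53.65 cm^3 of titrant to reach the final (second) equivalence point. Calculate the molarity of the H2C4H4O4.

n(KOH) = 0.2489 x 0.05365 = 0.01335 mol.
At the final (second) equivalence point, 2 mol OH^- react per mol H2C4H4O4, so n(H2C4H4O4) = 0.01335 / 2 = 0.006677 mol.
[H2C4H4O4] = 0.006677 / 0.01691 L = 0.395 M.

0.395 M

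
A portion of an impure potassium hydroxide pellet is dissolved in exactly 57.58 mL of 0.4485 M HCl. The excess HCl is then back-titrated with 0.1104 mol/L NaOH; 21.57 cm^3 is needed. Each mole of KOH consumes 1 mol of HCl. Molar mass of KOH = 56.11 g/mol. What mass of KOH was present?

1.32 g

Total n(HCl) added = 0.4485 x 0.05758 = 0.02582 mol.
n(NaOH) used = 0.1104 x 0.02157 = 0.002381 mol, which equals the excess n(HCl).
So n(HCl) consumed by the sample = 0.02582 - 0.002381 = 0.02344 mol.
n(KOH) = 0.02344 / 1 = 0.02344 mol.
mass = 0.02344 mol x 56.11 g/mol = 1.32 g.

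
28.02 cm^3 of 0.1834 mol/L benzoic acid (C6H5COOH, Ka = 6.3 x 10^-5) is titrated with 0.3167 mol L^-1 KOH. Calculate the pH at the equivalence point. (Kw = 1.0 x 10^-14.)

n(C6H5COOH) = 0.1834 x 0.02802 = 0.005139 mol; V(KOH) at equivalence = 0.005139/0.3167 = 0.01623 L.
At equivalence all the acid is converted to C6H5COO-; total volume = 0.02802 + 0.01623 = 0.04425 L, so [C6H5COO-] = 0.005139/0.04425 = 0.1161 M.
Kb = Kw/Ka = 1.0e-14 / 6.3 x 10^-5 = 1.59e-10.
[OH^-] = sqrt(Kb x [C6H5COO-]) = sqrt(1.59e-10 x 0.1161) = 4.29e-6 M.
pOH = 5.37, so pH = 14.00 - 5.37 = 8.63.

8.63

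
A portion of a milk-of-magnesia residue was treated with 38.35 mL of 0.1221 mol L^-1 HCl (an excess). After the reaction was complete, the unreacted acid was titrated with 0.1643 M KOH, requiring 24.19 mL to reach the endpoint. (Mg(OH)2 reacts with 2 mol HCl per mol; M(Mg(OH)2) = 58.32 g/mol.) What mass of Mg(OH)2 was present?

Total n(HCl) added = 0.1221 x 0.03835 = 0.004683 mol.
n(KOH) used = 0.1643 x 0.02419 = 0.003974 mol, which equals the excess n(HCl).
So n(HCl) consumed by the sample = 0.004683 - 0.003974 = 0.0007081 mol.
n(Mg(OH)2) = 0.0007081 / 2 = 0.0003541 mol.
mass = 0.0003541 mol x 58.32 g/mol = 0.0206 g.

0.0206 g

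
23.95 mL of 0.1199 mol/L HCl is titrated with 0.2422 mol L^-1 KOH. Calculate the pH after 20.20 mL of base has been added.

12.66

n(acid) = 0.1199 x 0.02395 = 0.002872 mol; n(KOH) added = 0.2422 x 0.02020 = 0.004892 mol.
Base is in excess by 0.004892 - 0.002872 = 0.002021 mol in a total volume of 0.04415 L.
[OH^-] = 0.002021/0.04415 = 0.04577 M, so pOH = 1.34 and pH = 14.00 - 1.34 = 12.66.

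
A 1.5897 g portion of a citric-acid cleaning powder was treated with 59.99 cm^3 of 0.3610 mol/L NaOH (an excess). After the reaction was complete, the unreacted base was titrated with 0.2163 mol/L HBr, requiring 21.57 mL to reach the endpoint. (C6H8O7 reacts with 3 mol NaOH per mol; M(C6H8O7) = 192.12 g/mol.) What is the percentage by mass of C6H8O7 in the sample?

68.4%

Total n(NaOH) added = 0.3610 x 0.05999 = 0.02166 mol.
n(HBr) used = 0.2163 x 0.02157 = 0.004666 mol, which equals the excess n(NaOH).
So n(NaOH) consumed by the sample = 0.02166 - 0.004666 = 0.01699 mol.
n(C6H8O7) = 0.01699 / 3 = 0.005664 mol.
mass C6H8O7 = 0.005664 x 192.12 = 1.088 g, so %C6H8O7 = 1.088/1.5897 x 100 = 68.4%.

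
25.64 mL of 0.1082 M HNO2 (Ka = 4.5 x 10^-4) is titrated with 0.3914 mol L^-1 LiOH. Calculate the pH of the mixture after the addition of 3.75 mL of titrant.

3.40

Initial n(HNO2) = 0.1082 x 0.02564 = 0.002774 mol.
n(LiOH) added = 0.3914 x 0.003750 = 0.001468 mol, converting that many moles of HNO2 to NO2-.
Remaining n(HNO2) = 0.001306 mol; n(NO2-) = 0.001468 mol.
By Henderson-Hasselbalch, pH = pKa + log([A^-]/[HA]) = 3.35 + log(0.001468/0.001306) = 3.35 + (+0.05) = 3.40.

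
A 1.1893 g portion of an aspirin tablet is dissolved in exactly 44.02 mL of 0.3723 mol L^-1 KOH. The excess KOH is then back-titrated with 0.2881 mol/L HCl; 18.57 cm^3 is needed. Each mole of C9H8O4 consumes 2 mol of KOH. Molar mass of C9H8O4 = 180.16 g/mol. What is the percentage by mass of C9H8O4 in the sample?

83.6%

Total n(KOH) added = 0.3723 x 0.04402 = 0.01639 mol.
n(HCl) used = 0.2881 x 0.01857 = 0.005350 mol, which equals the excess n(KOH).
So n(KOH) consumed by the sample = 0.01639 - 0.005350 = 0.01104 mol.
n(C9H8O4) = 0.01104 / 2 = 0.005519 mol.
mass C9H8O4 = 0.005519 x 180.16 = 0.9944 g, so %C9H8O4 = 0.9944/1.1893 x 100 = 83.6%.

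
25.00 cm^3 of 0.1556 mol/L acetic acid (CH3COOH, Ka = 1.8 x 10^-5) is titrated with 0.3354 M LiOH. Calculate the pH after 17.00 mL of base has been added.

n(acid) = 0.1556 x 0.02500 = 0.003890 mol; n(LiOH) added = 0.3354 x 0.01700 = 0.005702 mol.
Base is in excess by 0.005702 - 0.003890 = 0.001812 mol in a total volume of 0.04200 L.
[OH^-] = 0.001812/0.04200 = 0.04314 M, so pOH = 1.37 and pH = 14.00 - 1.37 = 12.63.

12.63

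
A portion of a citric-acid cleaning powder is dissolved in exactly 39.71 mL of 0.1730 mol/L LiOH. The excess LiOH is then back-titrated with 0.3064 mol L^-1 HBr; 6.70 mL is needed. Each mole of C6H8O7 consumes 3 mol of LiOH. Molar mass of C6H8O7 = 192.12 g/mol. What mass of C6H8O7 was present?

Total n(LiOH) added = 0.1730 x 0.03971 = 0.006870 mol.
n(HBr) used = 0.3064 x 0.006700 = 0.002053 mol, which equals the excess n(LiOH).
So n(LiOH) consumed by the sample = 0.006870 - 0.002053 = 0.004817 mol.
n(C6H8O7) = 0.004817 / 3 = 0.001606 mol.
mass = 0.001606 mol x 192.12 g/mol = 0.308 g.

0.308 g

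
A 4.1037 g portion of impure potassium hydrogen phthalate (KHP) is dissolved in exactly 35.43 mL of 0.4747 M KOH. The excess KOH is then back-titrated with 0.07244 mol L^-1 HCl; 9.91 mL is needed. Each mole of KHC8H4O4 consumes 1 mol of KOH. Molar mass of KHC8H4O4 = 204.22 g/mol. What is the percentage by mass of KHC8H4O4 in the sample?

80.1%

Total n(KOH) added = 0.4747 x 0.03543 = 0.01682 mol.
n(HCl) used = 0.07244 x 0.009910 = 0.0007179 mol, which equals the excess n(KOH).
So n(KOH) consumed by the sample = 0.01682 - 0.0007179 = 0.01610 mol.
n(KHC8H4O4) = 0.01610 / 1 = 0.01610 mol.
mass KHC8H4O4 = 0.01610 x 204.22 = 3.288 g, so %KHC8H4O4 = 3.288/4.1037 x 100 = 80.1%.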